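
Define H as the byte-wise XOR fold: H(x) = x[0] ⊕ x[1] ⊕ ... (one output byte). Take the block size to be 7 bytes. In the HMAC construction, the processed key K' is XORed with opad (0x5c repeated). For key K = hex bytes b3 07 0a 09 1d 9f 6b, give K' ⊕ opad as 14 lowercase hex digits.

Key hex bytes b3 07 0a 09 1d 9f 6b is exactly B = 7 bytes: K' = b3 07 0a 09 1d 9f 6b.
XOR each byte with 0x5c: b3⊕5c=ef, 07⊕5c=5b, 0a⊕5c=56, 09⊕5c=55, 1d⊕5c=41, 9f⊕5c=c3, 6b⊕5c=37.

ef5b565541c337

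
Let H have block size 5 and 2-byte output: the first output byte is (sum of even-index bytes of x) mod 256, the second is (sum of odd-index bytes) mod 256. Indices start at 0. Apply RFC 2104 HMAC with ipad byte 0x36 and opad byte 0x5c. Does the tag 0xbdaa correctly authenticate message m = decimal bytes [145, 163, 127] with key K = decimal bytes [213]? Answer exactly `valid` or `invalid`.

valid

Key decimal bytes [213] = d5 is 1 byte ≤ B = 5; zero-pad to 5 bytes: K' = d5 00 00 00 00.
K' ⊕ ipad = e3 36 36 36 36; K' ⊕ opad = 89 5c 5c 5c 5c.
Inner hash: even-index sum = 498 mod 256 = 242; odd-index sum = 380 mod 256 = 124 → f2 7c.
Outer hash (recomputed tag): even-index sum = 445 mod 256 = 189; odd-index sum = 426 mod 256 = 170 → bd aa.
Recomputed tag = bdaa; claimed = bdaa → match.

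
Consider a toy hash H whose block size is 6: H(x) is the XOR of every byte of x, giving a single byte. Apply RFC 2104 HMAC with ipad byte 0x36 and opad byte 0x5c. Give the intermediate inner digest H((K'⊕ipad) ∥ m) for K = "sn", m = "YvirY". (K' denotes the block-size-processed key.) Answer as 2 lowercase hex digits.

70

Key "sn" = 73 6e is 2 bytes ≤ B = 6; zero-pad to 6 bytes: K' = 73 6e 00 00 00 00.
K' ⊕ ipad = 45 58 36 36 36 36.
Inner input = 45 58 36 36 36 36 ∥ 59 76 69 72 59.
Inner hash: XOR 45⊕58⊕36⊕36⊕36⊕36⊕59⊕76⊕69⊕72⊕59 = 70.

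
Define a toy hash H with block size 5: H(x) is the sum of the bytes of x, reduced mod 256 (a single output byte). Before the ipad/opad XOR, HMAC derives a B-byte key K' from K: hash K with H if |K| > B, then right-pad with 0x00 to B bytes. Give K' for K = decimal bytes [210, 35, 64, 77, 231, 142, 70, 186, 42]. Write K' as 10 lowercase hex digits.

|K| = 9 > B = 5, so first hash the key.
H(K): sum = 210+35+64+77+231+142+70+186+42 = 1057; mod 256 = 33 → 21.
Zero-pad H(K) = 21 to 5 bytes: K' = 21 00 00 00 00.

2100000000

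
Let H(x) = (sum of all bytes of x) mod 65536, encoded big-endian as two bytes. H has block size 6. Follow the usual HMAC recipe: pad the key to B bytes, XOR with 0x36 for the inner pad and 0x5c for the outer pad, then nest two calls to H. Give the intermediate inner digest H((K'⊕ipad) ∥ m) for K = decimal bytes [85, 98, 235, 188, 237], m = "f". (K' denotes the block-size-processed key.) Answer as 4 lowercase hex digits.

0395

Key decimal bytes [85, 98, 235, 188, 237] = 55 62 eb bc ed is 5 bytes ≤ B = 6; zero-pad to 6 bytes: K' = 55 62 eb bc ed 00.
K' ⊕ ipad = 63 54 dd 8a db 36.
Inner input = 63 54 dd 8a db 36 ∥ 66.
Inner hash: sum = 99+84+221+138+219+54+102 = 917 → 03 95.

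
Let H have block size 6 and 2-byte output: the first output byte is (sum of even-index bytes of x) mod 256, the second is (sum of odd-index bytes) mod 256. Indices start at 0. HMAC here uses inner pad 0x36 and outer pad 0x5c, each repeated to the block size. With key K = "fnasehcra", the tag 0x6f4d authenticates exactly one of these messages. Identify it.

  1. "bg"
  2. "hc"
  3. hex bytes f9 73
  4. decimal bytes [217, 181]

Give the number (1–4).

Key "fnasehcra" = 66 6e 61 73 65 68 63 72 61 is 9 bytes > B = 6, so hash it first: H(key) = f0 bb, then zero-pad to 6 bytes: K' = f0 bb 00 00 00 00.
K' ⊕ ipad = c6 8d 36 36 36 36; K' ⊕ opad = ac e7 5c 5c 5c 5c.
m1: inner = H(c6 8d 36 36 36 36 62 67) = 94 60; tag = H(ac e7 5c 5c 5c 5c 94 60) = f8ff
m2: inner = H(c6 8d 36 36 36 36 68 63) = 9a 5c; tag = H(ac e7 5c 5c 5c 5c 9a 5c) = fefb
m3: inner = H(c6 8d 36 36 36 36 f9 73) = 2b 6c; tag = H(ac e7 5c 5c 5c 5c 2b 6c) = 8f0b
m4: inner = H(c6 8d 36 36 36 36 d9 b5) = 0b ae; tag = H(ac e7 5c 5c 5c 5c 0b ae) = 6f4d ← matches

4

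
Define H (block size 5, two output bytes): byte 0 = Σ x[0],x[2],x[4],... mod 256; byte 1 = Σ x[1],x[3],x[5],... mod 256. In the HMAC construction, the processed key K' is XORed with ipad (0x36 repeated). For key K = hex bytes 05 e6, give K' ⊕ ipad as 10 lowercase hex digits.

33d0363636

Key hex bytes 05 e6 is 2 bytes ≤ B = 5; zero-pad to 5 bytes: K' = 05 e6 00 00 00.
XOR each byte with 0x36: 05⊕36=33, e6⊕36=d0, 00⊕36=36, 00⊕36=36, 00⊕36=36.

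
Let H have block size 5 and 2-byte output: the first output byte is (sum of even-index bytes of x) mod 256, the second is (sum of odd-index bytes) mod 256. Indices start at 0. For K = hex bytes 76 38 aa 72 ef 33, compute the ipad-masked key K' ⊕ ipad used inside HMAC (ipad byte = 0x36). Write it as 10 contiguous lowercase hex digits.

Key hex bytes 76 38 aa 72 ef 33 is 6 bytes > B = 5, so hash it first: H(key) = 0f dd, then zero-pad to 5 bytes: K' = 0f dd 00 00 00.
XOR each byte with 0x36: 0f⊕36=39, dd⊕36=eb, 00⊕36=36, 00⊕36=36, 00⊕36=36.

39eb363636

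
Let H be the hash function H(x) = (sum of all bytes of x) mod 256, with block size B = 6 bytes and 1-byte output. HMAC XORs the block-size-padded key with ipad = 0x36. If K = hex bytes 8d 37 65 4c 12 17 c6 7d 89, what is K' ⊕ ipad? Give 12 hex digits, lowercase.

5c3636363636

Key hex bytes 8d 37 65 4c 12 17 c6 7d 89 is 9 bytes > B = 6, so hash it first: H(key) = 6a, then zero-pad to 6 bytes: K' = 6a 00 00 00 00 00.
XOR each byte with 0x36: 6a⊕36=5c, 00⊕36=36, 00⊕36=36, 00⊕36=36, 00⊕36=36, 00⊕36=36.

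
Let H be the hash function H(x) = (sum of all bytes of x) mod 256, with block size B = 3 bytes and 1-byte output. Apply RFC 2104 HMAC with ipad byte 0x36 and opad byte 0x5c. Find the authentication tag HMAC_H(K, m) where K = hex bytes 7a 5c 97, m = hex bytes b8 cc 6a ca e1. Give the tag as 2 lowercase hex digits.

Key hex bytes 7a 5c 97 is exactly B = 3 bytes: K' = 7a 5c 97.
K' ⊕ ipad = 4c 6a a1.  K' ⊕ opad = 26 00 cb.
Inner input = (K'⊕ipad) ∥ m = 4c 6a a1 ∥ b8 cc 6a ca e1.
Inner hash: sum = 76+106+161+184+204+106+202+225 = 1264; mod 256 = 240 → f0.
Outer input = (K'⊕opad) ∥ inner = 26 00 cb ∥ f0.
Outer hash (tag): sum = 38+0+203+240 = 481; mod 256 = 225 → e1.

e1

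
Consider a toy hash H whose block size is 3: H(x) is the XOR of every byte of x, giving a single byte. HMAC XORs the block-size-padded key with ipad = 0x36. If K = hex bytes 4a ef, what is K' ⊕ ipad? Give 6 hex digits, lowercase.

7cd936

Key hex bytes 4a ef is 2 bytes ≤ B = 3; zero-pad to 3 bytes: K' = 4a ef 00.
XOR each byte with 0x36: 4a⊕36=7c, ef⊕36=d9, 00⊕36=36.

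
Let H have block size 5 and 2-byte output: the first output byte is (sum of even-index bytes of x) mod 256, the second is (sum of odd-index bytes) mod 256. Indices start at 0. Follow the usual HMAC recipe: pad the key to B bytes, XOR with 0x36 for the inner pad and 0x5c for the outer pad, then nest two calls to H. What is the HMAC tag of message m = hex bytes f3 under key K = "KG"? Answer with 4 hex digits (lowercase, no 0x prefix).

6960

Key "KG" = 4b 47 is 2 bytes ≤ B = 5; zero-pad to 5 bytes: K' = 4b 47 00 00 00.
K' ⊕ ipad = 7d 71 36 36 36.  K' ⊕ opad = 17 1b 5c 5c 5c.
Inner input = (K'⊕ipad) ∥ m = 7d 71 36 36 36 ∥ f3.
Inner hash: even-index sum = 233 mod 256 = 233; odd-index sum = 410 mod 256 = 154 → e9 9a.
Outer input = (K'⊕opad) ∥ inner = 17 1b 5c 5c 5c ∥ e9 9a.
Outer hash (tag): even-index sum = 361 mod 256 = 105; odd-index sum = 352 mod 256 = 96 → 69 60.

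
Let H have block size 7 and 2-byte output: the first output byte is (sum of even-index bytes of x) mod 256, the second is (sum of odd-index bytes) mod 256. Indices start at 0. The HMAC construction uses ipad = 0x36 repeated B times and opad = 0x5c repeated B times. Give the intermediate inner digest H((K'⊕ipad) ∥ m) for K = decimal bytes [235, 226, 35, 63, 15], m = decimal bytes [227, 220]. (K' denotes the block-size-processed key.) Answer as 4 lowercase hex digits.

Key decimal bytes [235, 226, 35, 63, 15] = eb e2 23 3f 0f is 5 bytes ≤ B = 7; zero-pad to 7 bytes: K' = eb e2 23 3f 0f 00 00.
K' ⊕ ipad = dd d4 15 09 39 36 36.
Inner input = dd d4 15 09 39 36 36 ∥ e3 dc.
Inner hash: even-index sum = 573 mod 256 = 61; odd-index sum = 502 mod 256 = 246 → 3d f6.

3df6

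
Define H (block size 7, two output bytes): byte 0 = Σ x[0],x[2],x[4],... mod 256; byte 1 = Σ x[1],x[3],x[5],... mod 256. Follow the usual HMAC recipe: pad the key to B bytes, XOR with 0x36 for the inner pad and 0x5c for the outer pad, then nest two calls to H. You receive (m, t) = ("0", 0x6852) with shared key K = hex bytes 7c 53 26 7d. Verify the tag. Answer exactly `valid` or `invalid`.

Key hex bytes 7c 53 26 7d is 4 bytes ≤ B = 7; zero-pad to 7 bytes: K' = 7c 53 26 7d 00 00 00.
K' ⊕ ipad = 4a 65 10 4b 36 36 36; K' ⊕ opad = 20 0f 7a 21 5c 5c 5c.
Inner hash: even-index sum = 198 mod 256 = 198; odd-index sum = 278 mod 256 = 22 → c6 16.
Outer hash (recomputed tag): even-index sum = 360 mod 256 = 104; odd-index sum = 338 mod 256 = 82 → 68 52.
Recomputed tag = 6852; claimed = 6852 → match.

valid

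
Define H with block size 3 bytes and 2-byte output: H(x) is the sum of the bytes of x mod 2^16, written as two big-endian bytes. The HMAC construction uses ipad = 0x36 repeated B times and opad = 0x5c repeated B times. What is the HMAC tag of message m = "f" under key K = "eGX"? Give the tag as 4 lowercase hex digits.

Key "eGX" = 65 47 58 is exactly B = 3 bytes: K' = 65 47 58.
K' ⊕ ipad = 53 71 6e.  K' ⊕ opad = 39 1b 04.
Inner input = (K'⊕ipad) ∥ m = 53 71 6e ∥ 66.
Inner hash: sum = 83+113+110+102 = 408 → 01 98.
Outer input = (K'⊕opad) ∥ inner = 39 1b 04 ∥ 01 98.
Outer hash (tag): sum = 57+27+4+1+152 = 241 → 00 f1.

00f1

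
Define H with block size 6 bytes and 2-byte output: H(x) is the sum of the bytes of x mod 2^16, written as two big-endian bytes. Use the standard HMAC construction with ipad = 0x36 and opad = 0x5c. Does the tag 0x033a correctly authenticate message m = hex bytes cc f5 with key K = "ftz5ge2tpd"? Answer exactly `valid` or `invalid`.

Key "ftz5ge2tpd" = 66 74 7a 35 67 65 32 74 70 64 is 10 bytes > B = 6, so hash it first: H(key) = 03 cf, then zero-pad to 6 bytes: K' = 03 cf 00 00 00 00.
K' ⊕ ipad = 35 f9 36 36 36 36; K' ⊕ opad = 5f 93 5c 5c 5c 5c.
Inner hash: sum = 53+249+54+54+54+54+204+245 = 967 → 03 c7.
Outer hash (recomputed tag): sum = 95+147+92+92+92+92+3+199 = 812 → 03 2c.
Recomputed tag = 032c; claimed = 033a → mismatch.

invalid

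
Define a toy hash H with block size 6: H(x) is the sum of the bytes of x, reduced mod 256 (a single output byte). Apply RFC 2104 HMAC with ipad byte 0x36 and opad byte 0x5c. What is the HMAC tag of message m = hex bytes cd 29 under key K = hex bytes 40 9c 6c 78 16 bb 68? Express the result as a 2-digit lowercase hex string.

Key hex bytes 40 9c 6c 78 16 bb 68 is 7 bytes > B = 6, so hash it first: H(key) = f9, then zero-pad to 6 bytes: K' = f9 00 00 00 00 00.
K' ⊕ ipad = cf 36 36 36 36 36.  K' ⊕ opad = a5 5c 5c 5c 5c 5c.
Inner input = (K'⊕ipad) ∥ m = cf 36 36 36 36 36 ∥ cd 29.
Inner hash: sum = 207+54+54+54+54+54+205+41 = 723; mod 256 = 211 → d3.
Outer input = (K'⊕opad) ∥ inner = a5 5c 5c 5c 5c 5c ∥ d3.
Outer hash (tag): sum = 165+92+92+92+92+92+211 = 836; mod 256 = 68 → 44.

44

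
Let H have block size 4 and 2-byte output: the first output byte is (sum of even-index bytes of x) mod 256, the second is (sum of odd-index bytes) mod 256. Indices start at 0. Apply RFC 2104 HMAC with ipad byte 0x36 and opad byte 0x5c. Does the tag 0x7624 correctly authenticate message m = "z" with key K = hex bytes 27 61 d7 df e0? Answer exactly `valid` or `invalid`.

Key hex bytes 27 61 d7 df e0 is 5 bytes > B = 4, so hash it first: H(key) = de 40, then zero-pad to 4 bytes: K' = de 40 00 00.
K' ⊕ ipad = e8 76 36 36; K' ⊕ opad = 82 1c 5c 5c.
Inner hash: even-index sum = 408 mod 256 = 152; odd-index sum = 172 mod 256 = 172 → 98 ac.
Outer hash (recomputed tag): even-index sum = 374 mod 256 = 118; odd-index sum = 292 mod 256 = 36 → 76 24.
Recomputed tag = 7624; claimed = 7624 → match.

valid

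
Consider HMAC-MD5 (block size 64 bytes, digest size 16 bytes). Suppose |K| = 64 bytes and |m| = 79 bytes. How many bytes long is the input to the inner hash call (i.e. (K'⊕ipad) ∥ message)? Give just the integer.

143

Key is 64 ≤ 64 bytes, zero-padded: |K'| = 64.
Inner input = (K'⊕ipad) ∥ m → 64 + 79 = 143 bytes.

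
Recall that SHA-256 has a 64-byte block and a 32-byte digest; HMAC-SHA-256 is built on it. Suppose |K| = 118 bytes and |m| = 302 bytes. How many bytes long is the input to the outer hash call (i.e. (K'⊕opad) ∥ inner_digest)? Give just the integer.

Key is 118 > 64 bytes, so it is hashed to 32 bytes then zero-padded to 64: |K'| = 64.
Outer input = (K'⊕opad) ∥ H(inner) → 64 + 32 = 96 bytes.

96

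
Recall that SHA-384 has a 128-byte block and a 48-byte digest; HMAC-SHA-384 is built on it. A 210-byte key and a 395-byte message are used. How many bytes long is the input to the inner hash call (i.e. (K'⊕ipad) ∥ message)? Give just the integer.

Key is 210 > 128 bytes, so it is hashed to 48 bytes then zero-padded to 128: |K'| = 128.
Inner input = (K'⊕ipad) ∥ m → 128 + 395 = 523 bytes.

523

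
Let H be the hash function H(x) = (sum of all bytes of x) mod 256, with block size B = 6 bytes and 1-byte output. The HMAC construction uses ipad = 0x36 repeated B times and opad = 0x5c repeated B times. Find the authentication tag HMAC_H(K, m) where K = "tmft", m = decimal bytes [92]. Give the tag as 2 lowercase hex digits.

Key "tmft" = 74 6d 66 74 is 4 bytes ≤ B = 6; zero-pad to 6 bytes: K' = 74 6d 66 74 00 00.
K' ⊕ ipad = 42 5b 50 42 36 36.  K' ⊕ opad = 28 31 3a 28 5c 5c.
Inner input = (K'⊕ipad) ∥ m = 42 5b 50 42 36 36 ∥ 5c.
Inner hash: sum = 66+91+80+66+54+54+92 = 503; mod 256 = 247 → f7.
Outer input = (K'⊕opad) ∥ inner = 28 31 3a 28 5c 5c ∥ f7.
Outer hash (tag): sum = 40+49+58+40+92+92+247 = 618; mod 256 = 106 → 6a.

6a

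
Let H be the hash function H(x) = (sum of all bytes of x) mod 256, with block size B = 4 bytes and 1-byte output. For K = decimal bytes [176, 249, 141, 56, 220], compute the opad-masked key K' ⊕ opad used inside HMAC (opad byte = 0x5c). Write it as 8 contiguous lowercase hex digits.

Key decimal bytes [176, 249, 141, 56, 220] = b0 f9 8d 38 dc is 5 bytes > B = 4, so hash it first: H(key) = 4a, then zero-pad to 4 bytes: K' = 4a 00 00 00.
XOR each byte with 0x5c: 4a⊕5c=16, 00⊕5c=5c, 00⊕5c=5c, 00⊕5c=5c.

165c5c5c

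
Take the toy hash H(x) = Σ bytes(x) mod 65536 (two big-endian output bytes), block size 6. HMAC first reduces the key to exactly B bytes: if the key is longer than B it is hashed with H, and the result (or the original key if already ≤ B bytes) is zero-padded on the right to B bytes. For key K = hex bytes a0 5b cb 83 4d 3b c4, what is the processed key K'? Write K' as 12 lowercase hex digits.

|K| = 7 > B = 6, so first hash the key.
H(K): sum = 160+91+203+131+77+59+196 = 917 → 03 95.
Zero-pad H(K) = 03 95 to 6 bytes: K' = 03 95 00 00 00 00.

039500000000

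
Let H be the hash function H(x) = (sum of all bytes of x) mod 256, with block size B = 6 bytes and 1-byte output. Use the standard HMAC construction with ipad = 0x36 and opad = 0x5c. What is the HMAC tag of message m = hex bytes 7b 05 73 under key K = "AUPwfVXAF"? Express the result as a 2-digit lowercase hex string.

3f

Key "AUPwfVXAF" = 41 55 50 77 66 56 58 41 46 is 9 bytes > B = 6, so hash it first: H(key) = f8, then zero-pad to 6 bytes: K' = f8 00 00 00 00 00.
K' ⊕ ipad = ce 36 36 36 36 36.  K' ⊕ opad = a4 5c 5c 5c 5c 5c.
Inner input = (K'⊕ipad) ∥ m = ce 36 36 36 36 36 ∥ 7b 05 73.
Inner hash: sum = 206+54+54+54+54+54+123+5+115 = 719; mod 256 = 207 → cf.
Outer input = (K'⊕opad) ∥ inner = a4 5c 5c 5c 5c 5c ∥ cf.
Outer hash (tag): sum = 164+92+92+92+92+92+207 = 831; mod 256 = 63 → 3f.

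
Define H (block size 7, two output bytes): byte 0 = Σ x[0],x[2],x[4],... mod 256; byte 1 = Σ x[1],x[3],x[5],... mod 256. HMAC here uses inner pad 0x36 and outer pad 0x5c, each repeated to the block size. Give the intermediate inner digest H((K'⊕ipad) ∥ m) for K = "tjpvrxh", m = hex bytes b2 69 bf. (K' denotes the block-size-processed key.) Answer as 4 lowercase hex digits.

935b

Key "tjpvrxh" = 74 6a 70 76 72 78 68 is exactly B = 7 bytes: K' = 74 6a 70 76 72 78 68.
K' ⊕ ipad = 42 5c 46 40 44 4e 5e.
Inner input = 42 5c 46 40 44 4e 5e ∥ b2 69 bf.
Inner hash: even-index sum = 403 mod 256 = 147; odd-index sum = 603 mod 256 = 91 → 93 5b.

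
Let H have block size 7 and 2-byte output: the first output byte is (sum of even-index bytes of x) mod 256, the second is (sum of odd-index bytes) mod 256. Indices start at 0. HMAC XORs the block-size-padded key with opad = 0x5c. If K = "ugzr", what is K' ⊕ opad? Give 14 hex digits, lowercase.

Key "ugzr" = 75 67 7a 72 is 4 bytes ≤ B = 7; zero-pad to 7 bytes: K' = 75 67 7a 72 00 00 00.
XOR each byte with 0x5c: 75⊕5c=29, 67⊕5c=3b, 7a⊕5c=26, 72⊕5c=2e, 00⊕5c=5c, 00⊕5c=5c, 00⊕5c=5c.

293b262e5c5c5c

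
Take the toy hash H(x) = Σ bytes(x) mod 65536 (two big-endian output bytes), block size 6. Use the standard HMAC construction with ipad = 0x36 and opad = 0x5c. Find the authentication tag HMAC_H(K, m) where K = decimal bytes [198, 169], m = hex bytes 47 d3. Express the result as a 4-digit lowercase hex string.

Key decimal bytes [198, 169] = c6 a9 is 2 bytes ≤ B = 6; zero-pad to 6 bytes: K' = c6 a9 00 00 00 00.
K' ⊕ ipad = f0 9f 36 36 36 36.  K' ⊕ opad = 9a f5 5c 5c 5c 5c.
Inner input = (K'⊕ipad) ∥ m = f0 9f 36 36 36 36 ∥ 47 d3.
Inner hash: sum = 240+159+54+54+54+54+71+211 = 897 → 03 81.
Outer input = (K'⊕opad) ∥ inner = 9a f5 5c 5c 5c 5c ∥ 03 81.
Outer hash (tag): sum = 154+245+92+92+92+92+3+129 = 899 → 03 83.

0383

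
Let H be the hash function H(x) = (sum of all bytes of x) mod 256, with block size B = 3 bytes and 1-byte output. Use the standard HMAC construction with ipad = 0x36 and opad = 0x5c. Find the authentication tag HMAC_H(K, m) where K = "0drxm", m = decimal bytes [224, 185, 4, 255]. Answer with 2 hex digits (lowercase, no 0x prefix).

Key "0drxm" = 30 64 72 78 6d is 5 bytes > B = 3, so hash it first: H(key) = eb, then zero-pad to 3 bytes: K' = eb 00 00.
K' ⊕ ipad = dd 36 36.  K' ⊕ opad = b7 5c 5c.
Inner input = (K'⊕ipad) ∥ m = dd 36 36 ∥ e0 b9 04 ff.
Inner hash: sum = 221+54+54+224+185+4+255 = 997; mod 256 = 229 → e5.
Outer input = (K'⊕opad) ∥ inner = b7 5c 5c ∥ e5.
Outer hash (tag): sum = 183+92+92+229 = 596; mod 256 = 84 → 54.

54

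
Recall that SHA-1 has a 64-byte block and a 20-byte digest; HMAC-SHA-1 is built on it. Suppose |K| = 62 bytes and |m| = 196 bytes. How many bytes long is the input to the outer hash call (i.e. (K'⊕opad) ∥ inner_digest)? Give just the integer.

84

Key is 62 ≤ 64 bytes, zero-padded: |K'| = 64.
Outer input = (K'⊕opad) ∥ H(inner) → 64 + 20 = 84 bytes.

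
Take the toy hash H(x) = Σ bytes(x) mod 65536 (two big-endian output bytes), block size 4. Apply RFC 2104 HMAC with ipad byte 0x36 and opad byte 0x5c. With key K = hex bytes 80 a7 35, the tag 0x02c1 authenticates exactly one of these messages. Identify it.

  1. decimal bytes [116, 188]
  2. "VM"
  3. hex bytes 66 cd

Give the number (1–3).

Key hex bytes 80 a7 35 is 3 bytes ≤ B = 4; zero-pad to 4 bytes: K' = 80 a7 35 00.
K' ⊕ ipad = b6 91 03 36; K' ⊕ opad = dc fb 69 5c.
m1: inner = H(b6 91 03 36 74 bc) = 02 b0; tag = H(dc fb 69 5c 02 b0) = 034e
m2: inner = H(b6 91 03 36 56 4d) = 02 23; tag = H(dc fb 69 5c 02 23) = 02c1 ← matches
m3: inner = H(b6 91 03 36 66 cd) = 02 b3; tag = H(dc fb 69 5c 02 b3) = 0351

2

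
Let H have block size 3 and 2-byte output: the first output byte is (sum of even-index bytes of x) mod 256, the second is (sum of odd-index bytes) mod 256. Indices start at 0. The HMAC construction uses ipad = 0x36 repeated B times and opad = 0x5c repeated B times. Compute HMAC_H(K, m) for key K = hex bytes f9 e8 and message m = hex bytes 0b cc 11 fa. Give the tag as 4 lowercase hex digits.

Key hex bytes f9 e8 is 2 bytes ≤ B = 3; zero-pad to 3 bytes: K' = f9 e8 00.
K' ⊕ ipad = cf de 36.  K' ⊕ opad = a5 b4 5c.
Inner input = (K'⊕ipad) ∥ m = cf de 36 ∥ 0b cc 11 fa.
Inner hash: even-index sum = 715 mod 256 = 203; odd-index sum = 250 mod 256 = 250 → cb fa.
Outer input = (K'⊕opad) ∥ inner = a5 b4 5c ∥ cb fa.
Outer hash (tag): even-index sum = 507 mod 256 = 251; odd-index sum = 383 mod 256 = 127 → fb 7f.

fb7f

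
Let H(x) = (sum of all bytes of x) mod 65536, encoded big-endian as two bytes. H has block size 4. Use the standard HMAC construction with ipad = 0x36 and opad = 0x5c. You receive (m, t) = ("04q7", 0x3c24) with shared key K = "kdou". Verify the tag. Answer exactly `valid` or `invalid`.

invalid

Key "kdou" = 6b 64 6f 75 is exactly B = 4 bytes: K' = 6b 64 6f 75.
K' ⊕ ipad = 5d 52 59 43; K' ⊕ opad = 37 38 33 29.
Inner hash: sum = 93+82+89+67+48+52+113+55 = 599 → 02 57.
Outer hash (recomputed tag): sum = 55+56+51+41+2+87 = 292 → 01 24.
Recomputed tag = 0124; claimed = 3c24 → mismatch.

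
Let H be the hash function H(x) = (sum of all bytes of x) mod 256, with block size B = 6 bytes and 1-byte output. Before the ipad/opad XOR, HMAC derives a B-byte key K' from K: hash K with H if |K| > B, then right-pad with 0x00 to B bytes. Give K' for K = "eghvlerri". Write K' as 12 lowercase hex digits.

|K| = 9 > B = 6, so first hash the key.
H(K): sum = 101+103+104+118+108+101+114+114+105 = 968; mod 256 = 200 → c8.
Zero-pad H(K) = c8 to 6 bytes: K' = c8 00 00 00 00 00.

c80000000000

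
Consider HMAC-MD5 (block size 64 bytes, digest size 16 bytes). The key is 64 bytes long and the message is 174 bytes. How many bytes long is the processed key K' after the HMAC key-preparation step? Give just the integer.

Key is 64 ≤ 64 bytes, zero-padded: |K'| = 64.

64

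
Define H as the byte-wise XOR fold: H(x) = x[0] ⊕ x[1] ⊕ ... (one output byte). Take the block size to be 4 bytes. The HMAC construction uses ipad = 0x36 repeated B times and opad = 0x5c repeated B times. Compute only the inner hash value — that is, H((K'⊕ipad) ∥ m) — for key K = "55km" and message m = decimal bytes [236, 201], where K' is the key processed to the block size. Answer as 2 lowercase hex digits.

23

Key "55km" = 35 35 6b 6d is exactly B = 4 bytes: K' = 35 35 6b 6d.
K' ⊕ ipad = 03 03 5d 5b.
Inner input = 03 03 5d 5b ∥ ec c9.
Inner hash: XOR 03⊕03⊕5d⊕5b⊕ec⊕c9 = 23.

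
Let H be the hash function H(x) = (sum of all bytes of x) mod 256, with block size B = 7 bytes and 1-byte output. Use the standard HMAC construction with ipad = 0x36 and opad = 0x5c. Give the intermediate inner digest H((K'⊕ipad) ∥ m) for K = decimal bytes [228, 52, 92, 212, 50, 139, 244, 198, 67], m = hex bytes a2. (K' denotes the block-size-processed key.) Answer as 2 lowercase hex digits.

1a

Key decimal bytes [228, 52, 92, 212, 50, 139, 244, 198, 67] = e4 34 5c d4 32 8b f4 c6 43 is 9 bytes > B = 7, so hash it first: H(key) = 02, then zero-pad to 7 bytes: K' = 02 00 00 00 00 00 00.
K' ⊕ ipad = 34 36 36 36 36 36 36.
Inner input = 34 36 36 36 36 36 36 ∥ a2.
Inner hash: sum = 52+54+54+54+54+54+54+162 = 538; mod 256 = 26 → 1a.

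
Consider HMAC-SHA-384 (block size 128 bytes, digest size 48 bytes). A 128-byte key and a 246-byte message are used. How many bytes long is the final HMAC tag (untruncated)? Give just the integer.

The tag is one SHA-384 digest: 48 bytes.

48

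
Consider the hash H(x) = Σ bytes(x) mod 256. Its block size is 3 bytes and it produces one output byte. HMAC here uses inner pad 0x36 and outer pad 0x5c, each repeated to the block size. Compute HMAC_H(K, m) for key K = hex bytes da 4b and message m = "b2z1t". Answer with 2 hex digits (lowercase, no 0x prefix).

4b

Key hex bytes da 4b is 2 bytes ≤ B = 3; zero-pad to 3 bytes: K' = da 4b 00.
K' ⊕ ipad = ec 7d 36.  K' ⊕ opad = 86 17 5c.
Inner input = (K'⊕ipad) ∥ m = ec 7d 36 ∥ 62 32 7a 31 74.
Inner hash: sum = 236+125+54+98+50+122+49+116 = 850; mod 256 = 82 → 52.
Outer input = (K'⊕opad) ∥ inner = 86 17 5c ∥ 52.
Outer hash (tag): sum = 134+23+92+82 = 331; mod 256 = 75 → 4b.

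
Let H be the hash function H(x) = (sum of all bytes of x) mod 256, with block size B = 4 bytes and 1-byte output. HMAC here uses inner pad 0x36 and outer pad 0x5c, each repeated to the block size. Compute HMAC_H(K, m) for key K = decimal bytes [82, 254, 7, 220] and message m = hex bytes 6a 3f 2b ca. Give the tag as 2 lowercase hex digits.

Key decimal bytes [82, 254, 7, 220] = 52 fe 07 dc is exactly B = 4 bytes: K' = 52 fe 07 dc.
K' ⊕ ipad = 64 c8 31 ea.  K' ⊕ opad = 0e a2 5b 80.
Inner input = (K'⊕ipad) ∥ m = 64 c8 31 ea ∥ 6a 3f 2b ca.
Inner hash: sum = 100+200+49+234+106+63+43+202 = 997; mod 256 = 229 → e5.
Outer input = (K'⊕opad) ∥ inner = 0e a2 5b 80 ∥ e5.
Outer hash (tag): sum = 14+162+91+128+229 = 624; mod 256 = 112 → 70.

70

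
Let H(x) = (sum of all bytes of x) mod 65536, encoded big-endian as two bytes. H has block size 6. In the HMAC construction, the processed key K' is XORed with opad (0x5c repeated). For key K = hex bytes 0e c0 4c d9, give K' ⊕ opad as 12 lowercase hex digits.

Key hex bytes 0e c0 4c d9 is 4 bytes ≤ B = 6; zero-pad to 6 bytes: K' = 0e c0 4c d9 00 00.
XOR each byte with 0x5c: 0e⊕5c=52, c0⊕5c=9c, 4c⊕5c=10, d9⊕5c=85, 00⊕5c=5c, 00⊕5c=5c.

529c10855c5c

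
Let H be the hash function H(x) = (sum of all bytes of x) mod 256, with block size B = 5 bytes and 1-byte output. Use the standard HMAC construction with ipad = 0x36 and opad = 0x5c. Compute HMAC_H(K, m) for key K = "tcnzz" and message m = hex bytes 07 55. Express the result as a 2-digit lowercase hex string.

c8

Key "tcnzz" = 74 63 6e 7a 7a is exactly B = 5 bytes: K' = 74 63 6e 7a 7a.
K' ⊕ ipad = 42 55 58 4c 4c.  K' ⊕ opad = 28 3f 32 26 26.
Inner input = (K'⊕ipad) ∥ m = 42 55 58 4c 4c ∥ 07 55.
Inner hash: sum = 66+85+88+76+76+7+85 = 483; mod 256 = 227 → e3.
Outer input = (K'⊕opad) ∥ inner = 28 3f 32 26 26 ∥ e3.
Outer hash (tag): sum = 40+63+50+38+38+227 = 456; mod 256 = 200 → c8.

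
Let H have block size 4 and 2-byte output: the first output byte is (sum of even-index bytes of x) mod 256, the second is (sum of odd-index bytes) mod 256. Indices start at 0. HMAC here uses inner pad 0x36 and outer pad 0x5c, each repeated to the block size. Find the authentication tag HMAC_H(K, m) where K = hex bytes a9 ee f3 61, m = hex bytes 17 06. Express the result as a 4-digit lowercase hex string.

Key hex bytes a9 ee f3 61 is exactly B = 4 bytes: K' = a9 ee f3 61.
K' ⊕ ipad = 9f d8 c5 57.  K' ⊕ opad = f5 b2 af 3d.
Inner input = (K'⊕ipad) ∥ m = 9f d8 c5 57 ∥ 17 06.
Inner hash: even-index sum = 379 mod 256 = 123; odd-index sum = 309 mod 256 = 53 → 7b 35.
Outer input = (K'⊕opad) ∥ inner = f5 b2 af 3d ∥ 7b 35.
Outer hash (tag): even-index sum = 543 mod 256 = 31; odd-index sum = 292 mod 256 = 36 → 1f 24.

1f24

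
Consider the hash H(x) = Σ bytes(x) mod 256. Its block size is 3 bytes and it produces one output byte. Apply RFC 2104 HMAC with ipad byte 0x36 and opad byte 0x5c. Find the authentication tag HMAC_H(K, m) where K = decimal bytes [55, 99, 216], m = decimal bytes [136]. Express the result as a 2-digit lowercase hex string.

fa

Key decimal bytes [55, 99, 216] = 37 63 d8 is exactly B = 3 bytes: K' = 37 63 d8.
K' ⊕ ipad = 01 55 ee.  K' ⊕ opad = 6b 3f 84.
Inner input = (K'⊕ipad) ∥ m = 01 55 ee ∥ 88.
Inner hash: sum = 1+85+238+136 = 460; mod 256 = 204 → cc.
Outer input = (K'⊕opad) ∥ inner = 6b 3f 84 ∥ cc.
Outer hash (tag): sum = 107+63+132+204 = 506; mod 256 = 250 → fa.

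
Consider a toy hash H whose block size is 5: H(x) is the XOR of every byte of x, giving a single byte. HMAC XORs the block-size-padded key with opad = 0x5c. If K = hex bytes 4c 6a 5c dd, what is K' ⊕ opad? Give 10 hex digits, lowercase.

Key hex bytes 4c 6a 5c dd is 4 bytes ≤ B = 5; zero-pad to 5 bytes: K' = 4c 6a 5c dd 00.
XOR each byte with 0x5c: 4c⊕5c=10, 6a⊕5c=36, 5c⊕5c=00, dd⊕5c=81, 00⊕5c=5c.

103600815c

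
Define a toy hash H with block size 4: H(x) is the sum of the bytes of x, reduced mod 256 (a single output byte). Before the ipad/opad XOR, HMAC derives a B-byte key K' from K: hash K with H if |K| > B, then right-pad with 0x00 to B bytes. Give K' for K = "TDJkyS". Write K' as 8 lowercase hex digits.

|K| = 6 > B = 4, so first hash the key.
H(K): sum = 84+68+74+107+121+83 = 537; mod 256 = 25 → 19.
Zero-pad H(K) = 19 to 4 bytes: K' = 19 00 00 00.

19000000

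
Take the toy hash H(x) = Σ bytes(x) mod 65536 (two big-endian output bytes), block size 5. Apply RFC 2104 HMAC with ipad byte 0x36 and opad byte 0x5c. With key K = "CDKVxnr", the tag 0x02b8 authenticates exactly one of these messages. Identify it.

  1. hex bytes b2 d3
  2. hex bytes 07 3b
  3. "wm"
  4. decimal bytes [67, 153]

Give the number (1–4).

Key "CDKVxnr" = 43 44 4b 56 78 6e 72 is 7 bytes > B = 5, so hash it first: H(key) = 02 80, then zero-pad to 5 bytes: K' = 02 80 00 00 00.
K' ⊕ ipad = 34 b6 36 36 36; K' ⊕ opad = 5e dc 5c 5c 5c.
m1: inner = H(34 b6 36 36 36 b2 d3) = 03 11; tag = H(5e dc 5c 5c 5c 03 11) = 0262
m2: inner = H(34 b6 36 36 36 07 3b) = 01 ce; tag = H(5e dc 5c 5c 5c 01 ce) = 031d
m3: inner = H(34 b6 36 36 36 77 6d) = 02 70; tag = H(5e dc 5c 5c 5c 02 70) = 02c0
m4: inner = H(34 b6 36 36 36 43 99) = 02 68; tag = H(5e dc 5c 5c 5c 02 68) = 02b8 ← matches

4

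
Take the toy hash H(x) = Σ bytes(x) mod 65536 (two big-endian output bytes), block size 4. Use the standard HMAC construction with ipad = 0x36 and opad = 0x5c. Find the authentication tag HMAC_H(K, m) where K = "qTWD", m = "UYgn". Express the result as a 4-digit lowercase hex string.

0159

Key "qTWD" = 71 54 57 44 is exactly B = 4 bytes: K' = 71 54 57 44.
K' ⊕ ipad = 47 62 61 72.  K' ⊕ opad = 2d 08 0b 18.
Inner input = (K'⊕ipad) ∥ m = 47 62 61 72 ∥ 55 59 67 6e.
Inner hash: sum = 71+98+97+114+85+89+103+110 = 767 → 02 ff.
Outer input = (K'⊕opad) ∥ inner = 2d 08 0b 18 ∥ 02 ff.
Outer hash (tag): sum = 45+8+11+24+2+255 = 345 → 01 59.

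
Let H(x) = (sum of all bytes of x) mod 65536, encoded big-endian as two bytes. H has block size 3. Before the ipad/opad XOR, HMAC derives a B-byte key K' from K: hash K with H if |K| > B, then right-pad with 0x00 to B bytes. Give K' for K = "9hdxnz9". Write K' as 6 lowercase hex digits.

|K| = 7 > B = 3, so first hash the key.
H(K): sum = 57+104+100+120+110+122+57 = 670 → 02 9e.
Zero-pad H(K) = 02 9e to 3 bytes: K' = 02 9e 00.

029e00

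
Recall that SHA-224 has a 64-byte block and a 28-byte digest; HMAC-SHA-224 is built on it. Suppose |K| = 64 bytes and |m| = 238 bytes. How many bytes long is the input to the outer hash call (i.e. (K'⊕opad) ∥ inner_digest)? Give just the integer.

92

Key is 64 ≤ 64 bytes, zero-padded: |K'| = 64.
Outer input = (K'⊕opad) ∥ H(inner) → 64 + 28 = 92 bytes.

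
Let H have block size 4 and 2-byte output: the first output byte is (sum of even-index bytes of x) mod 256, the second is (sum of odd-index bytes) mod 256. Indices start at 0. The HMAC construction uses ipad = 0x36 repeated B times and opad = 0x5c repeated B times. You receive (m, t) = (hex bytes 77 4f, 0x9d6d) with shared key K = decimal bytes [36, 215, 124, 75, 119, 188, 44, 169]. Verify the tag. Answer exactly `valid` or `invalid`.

valid

Key decimal bytes [36, 215, 124, 75, 119, 188, 44, 169] = 24 d7 7c 4b 77 bc 2c a9 is 8 bytes > B = 4, so hash it first: H(key) = 43 87, then zero-pad to 4 bytes: K' = 43 87 00 00.
K' ⊕ ipad = 75 b1 36 36; K' ⊕ opad = 1f db 5c 5c.
Inner hash: even-index sum = 290 mod 256 = 34; odd-index sum = 310 mod 256 = 54 → 22 36.
Outer hash (recomputed tag): even-index sum = 157 mod 256 = 157; odd-index sum = 365 mod 256 = 109 → 9d 6d.
Recomputed tag = 9d6d; claimed = 9d6d → match.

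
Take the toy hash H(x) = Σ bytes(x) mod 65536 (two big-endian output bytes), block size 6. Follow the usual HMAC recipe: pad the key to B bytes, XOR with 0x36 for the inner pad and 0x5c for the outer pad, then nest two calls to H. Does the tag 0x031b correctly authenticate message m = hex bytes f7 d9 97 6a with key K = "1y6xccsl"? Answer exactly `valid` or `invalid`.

valid

Key "1y6xccsl" = 31 79 36 78 63 63 73 6c is 8 bytes > B = 6, so hash it first: H(key) = 02 fd, then zero-pad to 6 bytes: K' = 02 fd 00 00 00 00.
K' ⊕ ipad = 34 cb 36 36 36 36; K' ⊕ opad = 5e a1 5c 5c 5c 5c.
Inner hash: sum = 52+203+54+54+54+54+247+217+151+106 = 1192 → 04 a8.
Outer hash (recomputed tag): sum = 94+161+92+92+92+92+4+168 = 795 → 03 1b.
Recomputed tag = 031b; claimed = 031b → match.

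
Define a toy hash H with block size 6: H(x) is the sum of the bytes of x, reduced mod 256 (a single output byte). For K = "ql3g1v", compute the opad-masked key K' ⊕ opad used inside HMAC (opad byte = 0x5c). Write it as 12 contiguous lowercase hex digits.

2d306f3b6d2a

Key "ql3g1v" = 71 6c 33 67 31 76 is exactly B = 6 bytes: K' = 71 6c 33 67 31 76.
XOR each byte with 0x5c: 71⊕5c=2d, 6c⊕5c=30, 33⊕5c=6f, 67⊕5c=3b, 31⊕5c=6d, 76⊕5c=2a.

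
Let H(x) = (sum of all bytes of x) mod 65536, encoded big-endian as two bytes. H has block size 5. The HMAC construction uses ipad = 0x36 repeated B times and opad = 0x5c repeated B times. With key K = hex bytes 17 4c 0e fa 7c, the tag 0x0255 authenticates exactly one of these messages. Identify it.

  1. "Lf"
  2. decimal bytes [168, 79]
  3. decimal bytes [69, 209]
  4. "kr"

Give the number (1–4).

Key hex bytes 17 4c 0e fa 7c is exactly B = 5 bytes: K' = 17 4c 0e fa 7c.
K' ⊕ ipad = 21 7a 38 cc 4a; K' ⊕ opad = 4b 10 52 a6 20.
m1: inner = H(21 7a 38 cc 4a 4c 66) = 02 9b; tag = H(4b 10 52 a6 20 02 9b) = 0210
m2: inner = H(21 7a 38 cc 4a a8 4f) = 02 e0; tag = H(4b 10 52 a6 20 02 e0) = 0255 ← matches
m3: inner = H(21 7a 38 cc 4a 45 d1) = 02 ff; tag = H(4b 10 52 a6 20 02 ff) = 0274
m4: inner = H(21 7a 38 cc 4a 6b 72) = 02 c6; tag = H(4b 10 52 a6 20 02 c6) = 023b

2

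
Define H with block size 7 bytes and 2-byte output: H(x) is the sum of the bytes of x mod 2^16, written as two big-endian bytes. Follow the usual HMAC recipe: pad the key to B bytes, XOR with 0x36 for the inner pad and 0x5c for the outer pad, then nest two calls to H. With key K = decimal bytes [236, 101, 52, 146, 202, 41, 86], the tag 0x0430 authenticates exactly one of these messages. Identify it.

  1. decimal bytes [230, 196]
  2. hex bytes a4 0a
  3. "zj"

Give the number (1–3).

Key decimal bytes [236, 101, 52, 146, 202, 41, 86] = ec 65 34 92 ca 29 56 is exactly B = 7 bytes: K' = ec 65 34 92 ca 29 56.
K' ⊕ ipad = da 53 02 a4 fc 1f 60; K' ⊕ opad = b0 39 68 ce 96 75 0a.
m1: inner = H(da 53 02 a4 fc 1f 60 e6 c4) = 04 f8; tag = H(b0 39 68 ce 96 75 0a 04 f8) = 0430 ← matches
m2: inner = H(da 53 02 a4 fc 1f 60 a4 0a) = 03 fc; tag = H(b0 39 68 ce 96 75 0a 03 fc) = 0433
m3: inner = H(da 53 02 a4 fc 1f 60 7a 6a) = 04 32; tag = H(b0 39 68 ce 96 75 0a 04 32) = 036a

1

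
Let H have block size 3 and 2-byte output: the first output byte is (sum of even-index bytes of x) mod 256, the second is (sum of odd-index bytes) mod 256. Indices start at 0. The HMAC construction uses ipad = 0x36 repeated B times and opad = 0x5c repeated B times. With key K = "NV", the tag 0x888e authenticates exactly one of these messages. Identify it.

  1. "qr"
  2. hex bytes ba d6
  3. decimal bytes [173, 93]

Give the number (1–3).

2

Key "NV" = 4e 56 is 2 bytes ≤ B = 3; zero-pad to 3 bytes: K' = 4e 56 00.
K' ⊕ ipad = 78 60 36; K' ⊕ opad = 12 0a 5c.
m1: inner = H(78 60 36 71 72) = 20 d1; tag = H(12 0a 5c 20 d1) = 3f2a
m2: inner = H(78 60 36 ba d6) = 84 1a; tag = H(12 0a 5c 84 1a) = 888e ← matches
m3: inner = H(78 60 36 ad 5d) = 0b 0d; tag = H(12 0a 5c 0b 0d) = 7b15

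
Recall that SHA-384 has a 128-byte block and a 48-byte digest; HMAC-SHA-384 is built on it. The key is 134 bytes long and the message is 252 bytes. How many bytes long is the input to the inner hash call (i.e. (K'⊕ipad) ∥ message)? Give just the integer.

380

Key is 134 > 128 bytes, so it is hashed to 48 bytes then zero-padded to 128: |K'| = 128.
Inner input = (K'⊕ipad) ∥ m → 128 + 252 = 380 bytes.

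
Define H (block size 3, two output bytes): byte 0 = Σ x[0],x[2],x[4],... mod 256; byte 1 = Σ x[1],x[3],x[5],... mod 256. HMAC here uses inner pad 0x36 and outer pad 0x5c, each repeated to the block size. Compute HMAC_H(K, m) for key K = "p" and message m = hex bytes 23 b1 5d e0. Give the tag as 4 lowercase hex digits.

Key "p" = 70 is 1 byte ≤ B = 3; zero-pad to 3 bytes: K' = 70 00 00.
K' ⊕ ipad = 46 36 36.  K' ⊕ opad = 2c 5c 5c.
Inner input = (K'⊕ipad) ∥ m = 46 36 36 ∥ 23 b1 5d e0.
Inner hash: even-index sum = 525 mod 256 = 13; odd-index sum = 182 mod 256 = 182 → 0d b6.
Outer input = (K'⊕opad) ∥ inner = 2c 5c 5c ∥ 0d b6.
Outer hash (tag): even-index sum = 318 mod 256 = 62; odd-index sum = 105 mod 256 = 105 → 3e 69.

3e69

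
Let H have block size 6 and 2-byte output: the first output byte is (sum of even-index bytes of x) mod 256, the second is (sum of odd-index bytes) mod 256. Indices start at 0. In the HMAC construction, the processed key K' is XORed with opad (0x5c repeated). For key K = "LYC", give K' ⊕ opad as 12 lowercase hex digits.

Key "LYC" = 4c 59 43 is 3 bytes ≤ B = 6; zero-pad to 6 bytes: K' = 4c 59 43 00 00 00.
XOR each byte with 0x5c: 4c⊕5c=10, 59⊕5c=05, 43⊕5c=1f, 00⊕5c=5c, 00⊕5c=5c, 00⊕5c=5c.

10051f5c5c5c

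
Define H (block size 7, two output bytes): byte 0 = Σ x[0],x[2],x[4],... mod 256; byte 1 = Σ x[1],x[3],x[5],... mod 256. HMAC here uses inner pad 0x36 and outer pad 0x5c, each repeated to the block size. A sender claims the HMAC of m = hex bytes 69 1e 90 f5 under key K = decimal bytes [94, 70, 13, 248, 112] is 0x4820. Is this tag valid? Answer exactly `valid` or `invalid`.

Key decimal bytes [94, 70, 13, 248, 112] = 5e 46 0d f8 70 is 5 bytes ≤ B = 7; zero-pad to 7 bytes: K' = 5e 46 0d f8 70 00 00.
K' ⊕ ipad = 68 70 3b ce 46 36 36; K' ⊕ opad = 02 1a 51 a4 2c 5c 5c.
Inner hash: even-index sum = 562 mod 256 = 50; odd-index sum = 621 mod 256 = 109 → 32 6d.
Outer hash (recomputed tag): even-index sum = 328 mod 256 = 72; odd-index sum = 332 mod 256 = 76 → 48 4c.
Recomputed tag = 484c; claimed = 4820 → mismatch.

invalid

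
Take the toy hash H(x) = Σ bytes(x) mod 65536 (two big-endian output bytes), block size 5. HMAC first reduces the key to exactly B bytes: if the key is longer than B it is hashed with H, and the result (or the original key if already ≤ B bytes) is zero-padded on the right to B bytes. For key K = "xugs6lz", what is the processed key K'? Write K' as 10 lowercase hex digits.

02e3000000

|K| = 7 > B = 5, so first hash the key.
H(K): sum = 120+117+103+115+54+108+122 = 739 → 02 e3.
Zero-pad H(K) = 02 e3 to 5 bytes: K' = 02 e3 00 00 00.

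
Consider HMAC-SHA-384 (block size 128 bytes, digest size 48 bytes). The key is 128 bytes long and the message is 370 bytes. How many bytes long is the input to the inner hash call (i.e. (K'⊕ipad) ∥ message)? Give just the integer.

Key is 128 ≤ 128 bytes, zero-padded: |K'| = 128.
Inner input = (K'⊕ipad) ∥ m → 128 + 370 = 498 bytes.

498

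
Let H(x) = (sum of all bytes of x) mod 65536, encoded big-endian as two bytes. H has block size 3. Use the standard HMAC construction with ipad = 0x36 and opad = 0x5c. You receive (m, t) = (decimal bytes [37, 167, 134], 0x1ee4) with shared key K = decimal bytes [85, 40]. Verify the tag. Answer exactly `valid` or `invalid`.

Key decimal bytes [85, 40] = 55 28 is 2 bytes ≤ B = 3; zero-pad to 3 bytes: K' = 55 28 00.
K' ⊕ ipad = 63 1e 36; K' ⊕ opad = 09 74 5c.
Inner hash: sum = 99+30+54+37+167+134 = 521 → 02 09.
Outer hash (recomputed tag): sum = 9+116+92+2+9 = 228 → 00 e4.
Recomputed tag = 00e4; claimed = 1ee4 → mismatch.

invalid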